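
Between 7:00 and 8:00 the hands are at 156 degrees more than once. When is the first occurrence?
At t minutes past 7:00, the hour hand is at 30 x 7 + 0.5t degrees and the minute hand is at 6t degrees.
The smaller angle between them is 156 degrees when |30H - 5.5t| = 156 or |30H - 5.5t| = 204.
With H = 7, solve 30 x 7 - 5.5t = +/- target for each target:
  t = (30 x 7 - 156) / 5.5 = 9.82
  t = (30 x 7 + 156) / 5.5 = 66.55 (outside (0, 60))
  t = (30 x 7 - 204) / 5.5 = 1.09
  t = (30 x 7 + 204) / 5.5 = 75.27 (outside (0, 60))
Valid solutions in (0, 60): {1.09, 9.82} minutes.
The first occurrence is t = 1.09 minutes.
The hands form a 156-degree angle at 1.09 minutes past 7:00.

Final answer: 1.09 minutes past 7:00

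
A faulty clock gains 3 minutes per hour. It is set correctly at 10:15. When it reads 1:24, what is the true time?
For every 60 true minutes, the faulty clock advances 63 minutes, so 1 faulty-clock minute corresponds to 60/63 true minutes.
From 10:15 to 1:24 on the faulty dial is 189 minutes.
True elapsed: 189 x 60/63 = 180 minutes = 3 hours.
True time: 10:15 + 3 hours = 1:15.

Final answer: 1:15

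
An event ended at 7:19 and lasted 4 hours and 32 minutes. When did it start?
Starting time: 7:19 = 439 total minutes past 12:00
Subtracting: 4 hours and 32 minutes = 272 minutes
439 - 272 = 167 minutes
= 2 hours and 47 minutes past 12:00 = 2:47

Final answer: 2:47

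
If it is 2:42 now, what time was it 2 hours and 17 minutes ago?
Starting time: 2:42 = 162 total minutes past 12:00
Subtracting: 2 hours and 17 minutes = 137 minutes
162 - 137 = 25 minutes
= 25 minutes past 12:00 = 12:25

Final answer: 12:25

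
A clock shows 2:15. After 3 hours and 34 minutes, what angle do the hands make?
First find the time 3 hours and 34 minutes after 2:15.
Total minutes: 2 x 60 + 15 + 3 x 60 + 34 = 349.
349 mod 720 = 349 minutes = 5:49.
Now compute the angle at 5:49:
Hour hand: 5 x 30 + 49 x 0.5 = 174.5 degrees
Minute hand: 49 x 6 = 294 degrees
Difference: |174.5 - 294| = 119.5 degrees
The angle is 119.5 degrees

Final answer: 119.5 degrees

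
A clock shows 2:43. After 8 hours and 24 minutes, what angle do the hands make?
First find the time 8 hours and 24 minutes after 2:43.
Total minutes: 2 x 60 + 43 + 8 x 60 + 24 = 667.
667 mod 720 = 667 minutes = 11:07.
Now compute the angle at 11:07:
Hour hand: 11 x 30 + 7 x 0.5 = 333.5 degrees
Minute hand: 7 x 6 = 42 degrees
Difference: |333.5 - 42| = 291.5 degrees
Smaller angle: 360 - 291.5 = 68.5 degrees

Final answer: 68.5 degrees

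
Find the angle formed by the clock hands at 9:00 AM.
Hour hand position: 9 x 30 + 0 x 0.5 = 270 degrees
Minute hand position: 0 x 6 = 0 degrees
Difference: |270 - 0| = 270 degrees
Since 270 > 180, the smaller angle is 360 - 270 = 90 degrees

Final answer: 90 degrees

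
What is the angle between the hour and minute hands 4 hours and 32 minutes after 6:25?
First find the time 4 hours and 32 minutes after 6:25.
Total minutes: 6 x 60 + 25 + 4 x 60 + 32 = 657.
657 mod 720 = 657 minutes = 10:57.
Now compute the angle at 10:57:
Hour hand: 10 x 30 + 57 x 0.5 = 328.5 degrees
Minute hand: 57 x 6 = 342 degrees
Difference: |328.5 - 342| = 13.5 degrees
The angle is 13.5 degrees

Final answer: 13.5 degrees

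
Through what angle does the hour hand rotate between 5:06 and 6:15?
The hour hand moves 0.5 degrees per minute.
Time elapsed: 6:15 - 5:06 = 69 minutes
Angular displacement: 69 x 0.5 = 34.5 degrees

Final answer: 34.5 degrees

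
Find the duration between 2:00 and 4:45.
From 2:00 to 4:45:
(4 x 60 + 45) - (2 x 60 + 0) = 285 - 120 = 165 minutes
= 2 hours and 45 minutes

Final answer: 2 hours and 45 minutes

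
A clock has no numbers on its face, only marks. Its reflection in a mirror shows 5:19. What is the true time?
Reflection across the vertical (12-6) axis maps a hand at angle A degrees to (360 - A) degrees, which sends a reading of T minutes past 12:00 to (720 - T) minutes past 12:00.
Mirror reads 5:19 = 319 minutes past 12:00.
Actual time: (720 - 319) mod 720 = 401 minutes = 6:41.

Final answer: 6:41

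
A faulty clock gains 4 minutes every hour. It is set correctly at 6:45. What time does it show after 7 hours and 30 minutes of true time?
For every 60 true minutes, the faulty clock advances 60 + 4 = 64 minutes.
True elapsed: 7 hours and 30 minutes = 450 minutes.
Faulty clock advances: 450 x 64/60 = 480 minutes (drift: 30 minutes ahead).
Shown time: 6:45 + 480 minutes = 2:45.

Final answer: 2:45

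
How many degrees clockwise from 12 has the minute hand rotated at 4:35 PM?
The minute hand moves 6 degrees per minute.
At 4:35: 35 x 6 = 210 degrees

Final answer: 210 degrees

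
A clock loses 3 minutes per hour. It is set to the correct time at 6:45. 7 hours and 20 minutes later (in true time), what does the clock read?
For every 60 true minutes, the faulty clock advances 60 - 3 = 57 minutes.
True elapsed: 7 hours and 20 minutes = 440 minutes.
Faulty clock advances: 440 x 57/60 = 418 minutes (drift: 22 minutes behind).
Shown time: 6:45 + 418 minutes = 1:43.

Final answer: 1:43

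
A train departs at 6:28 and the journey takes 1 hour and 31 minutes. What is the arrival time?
Starting time: 6:28
Adding 31 minutes to 28 minutes: 28 + 31 = 59 minutes
Adding 1 hour: 6 + 1 = 7
Final time: 7:59

Final answer: 7:59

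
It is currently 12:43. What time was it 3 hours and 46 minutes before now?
Starting time: 12:43 = 43 total minutes past 12:00
Subtracting: 3 hours and 46 minutes = 226 minutes
43 - 226 = -183 (negative, add 12 hours = 720) = 537 minutes
= 8 hours and 57 minutes past 12:00 = 8:57

Final answer: 8:57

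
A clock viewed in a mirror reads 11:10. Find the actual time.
Reflection across the vertical (12-6) axis maps a hand at angle A degrees to (360 - A) degrees, which sends a reading of T minutes past 12:00 to (720 - T) minutes past 12:00.
Mirror reads 11:10 = 670 minutes past 12:00.
Actual time: (720 - 670) mod 720 = 50 minutes = 12:50.

Final answer: 12:50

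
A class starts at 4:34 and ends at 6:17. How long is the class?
From 4:34 to 6:17:
(6 x 60 + 17) - (4 x 60 + 34) = 377 - 274 = 103 minutes
= 1 hour and 43 minutes

Final answer: 1 hour and 43 minutes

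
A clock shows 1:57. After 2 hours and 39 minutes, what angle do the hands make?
First find the time 2 hours and 39 minutes after 1:57.
Total minutes: 1 x 60 + 57 + 2 x 60 + 39 = 276.
276 mod 720 = 276 minutes = 4:36.
Now compute the angle at 4:36:
Hour hand: 4 x 30 + 36 x 0.5 = 138 degrees
Minute hand: 36 x 6 = 216 degrees
Difference: |138 - 216| = 78 degrees
The angle is 78 degrees

Final answer: 78 degrees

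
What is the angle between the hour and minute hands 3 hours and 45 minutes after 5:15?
First find the time 3 hours and 45 minutes after 5:15.
Total minutes: 5 x 60 + 15 + 3 x 60 + 45 = 540.
540 mod 720 = 540 minutes = 9:00.
Now compute the angle at 9:00:
Hour hand: 9 x 30 + 0 x 0.5 = 270 degrees
Minute hand: 0 x 6 = 0 degrees
Difference: |270 - 0| = 270 degrees
Smaller angle: 360 - 270 = 90 degrees

Final answer: 90 degrees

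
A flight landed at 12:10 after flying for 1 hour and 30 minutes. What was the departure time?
Starting time: 12:10 = 10 total minutes past 12:00
Subtracting: 1 hour and 30 minutes = 90 minutes
10 - 90 = -80 (negative, add 12 hours = 720) = 640 minutes
= 10 hours and 40 minutes past 12:00 = 10:40

Final answer: 10:40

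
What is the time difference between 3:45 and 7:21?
From 3:45 to 7:21:
(7 x 60 + 21) - (3 x 60 + 45) = 441 - 225 = 216 minutes
= 3 hours and 36 minutes

Final answer: 3 hours and 36 minutes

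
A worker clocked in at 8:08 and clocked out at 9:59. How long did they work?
From 8:08 to 9:59:
(9 x 60 + 59) - (8 x 60 + 8) = 599 - 488 = 111 minutes
= 1 hour and 51 minutes

Final answer: 1 hour and 51 minutes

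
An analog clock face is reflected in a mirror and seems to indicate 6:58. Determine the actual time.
Reflection across the vertical (12-6) axis maps a hand at angle A degrees to (360 - A) degrees, which sends a reading of T minutes past 12:00 to (720 - T) minutes past 12:00.
Mirror reads 6:58 = 418 minutes past 12:00.
Actual time: (720 - 418) mod 720 = 302 minutes = 5:02.

Final answer: 5:02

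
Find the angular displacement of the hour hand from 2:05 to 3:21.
The hour hand moves 0.5 degrees per minute.
Time elapsed: 3:21 - 2:05 = 76 minutes
Angular displacement: 76 x 0.5 = 38 degrees

Final answer: 38 degrees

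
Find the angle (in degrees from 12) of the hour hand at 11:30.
The hour hand moves 30 degrees per hour and 0.5 degrees per minute.
At 11:30: (11) x 30 + 30 x 0.5 = 330 + 15 = 345 degrees

Final answer: 345 degrees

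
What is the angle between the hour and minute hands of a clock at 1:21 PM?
Hour hand position: 1 x 30 + 21 x 0.5 = 40.5 degrees
Minute hand position: 21 x 6 = 126 degrees
Difference: |40.5 - 126| = 85.5 degrees
The angle between the hands is 85.5 degrees

Final answer: 85.5 degrees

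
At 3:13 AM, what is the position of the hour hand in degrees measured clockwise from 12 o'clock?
The hour hand moves 30 degrees per hour and 0.5 degrees per minute.
At 3:13: (3) x 30 + 13 x 0.5 = 90 + 6.5 = 96.5 degrees

Final answer: 96.5 degrees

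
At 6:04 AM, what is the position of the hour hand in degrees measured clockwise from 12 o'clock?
The hour hand moves 30 degrees per hour and 0.5 degrees per minute.
At 6:04: (6) x 30 + 4 x 0.5 = 180 + 2 = 182 degrees

Final answer: 182 degrees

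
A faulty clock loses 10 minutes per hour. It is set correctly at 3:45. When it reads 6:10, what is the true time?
For every 60 true minutes, the faulty clock advances 50 minutes, so 1 faulty-clock minute corresponds to 60/50 true minutes.
From 3:45 to 6:10 on the faulty dial is 145 minutes.
True elapsed: 145 x 60/50 = 174 minutes = 2 hours and 54 minutes.
True time: 3:45 + 2 hours and 54 minutes = 6:39.

Final answer: 6:39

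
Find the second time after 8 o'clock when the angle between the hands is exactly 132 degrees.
At t minutes past 8:00, the hour hand is at 30 x 8 + 0.5t degrees and the minute hand is at 6t degrees.
The smaller angle between them is 132 degrees when |30H - 5.5t| = 132 or |30H - 5.5t| = 228.
With H = 8, solve 30 x 8 - 5.5t = +/- target for each target:
  t = (30 x 8 - 132) / 5.5 = 19.64
  t = (30 x 8 + 132) / 5.5 = 67.64 (outside (0, 60))
  t = (30 x 8 - 228) / 5.5 = 2.18
  t = (30 x 8 + 228) / 5.5 = 85.09 (outside (0, 60))
Valid solutions in (0, 60): {2.18, 19.64} minutes.
The second occurrence is t = 19.64 minutes.
The hands form a 132-degree angle at 19.64 minutes past 8:00.

Final answer: 19.64 minutes past 8:00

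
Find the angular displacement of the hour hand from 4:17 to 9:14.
The hour hand moves 0.5 degrees per minute.
Time elapsed: 9:14 - 4:17 = 297 minutes
Angular displacement: 297 x 0.5 = 148.5 degrees

Final answer: 148.5 degrees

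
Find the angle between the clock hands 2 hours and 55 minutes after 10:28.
First find the time 2 hours and 55 minutes after 10:28.
Total minutes: 10 x 60 + 28 + 2 x 60 + 55 = 803.
803 mod 720 = 83 minutes = 1:23.
Now compute the angle at 1:23:
Hour hand: 1 x 30 + 23 x 0.5 = 41.5 degrees
Minute hand: 23 x 6 = 138 degrees
Difference: |41.5 - 138| = 96.5 degrees
The angle is 96.5 degrees

Final answer: 96.5 degrees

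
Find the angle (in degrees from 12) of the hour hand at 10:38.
The hour hand moves 30 degrees per hour and 0.5 degrees per minute.
At 10:38: (10) x 30 + 38 x 0.5 = 300 + 19 = 319 degrees

Final answer: 319 degrees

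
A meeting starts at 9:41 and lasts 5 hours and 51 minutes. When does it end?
Starting time: 9:41
Adding 51 minutes to 41 minutes: 41 + 51 = 92 minutes = 1 hour and 32 minutes
Adding 5 hours: 9 + 5 + 1 (carry) = 15 - 12 = 3
Final time: 3:32

Final answer: 3:32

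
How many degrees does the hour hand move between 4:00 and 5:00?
The hour hand moves 0.5 degrees per minute.
Time elapsed: 5:00 - 4:00 = 60 minutes
Angular displacement: 60 x 0.5 = 30 degrees

Final answer: 30 degrees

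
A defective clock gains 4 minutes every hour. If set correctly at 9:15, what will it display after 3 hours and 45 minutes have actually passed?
For every 60 true minutes, the faulty clock advances 60 + 4 = 64 minutes.
True elapsed: 3 hours and 45 minutes = 225 minutes.
Faulty clock advances: 225 x 64/60 = 240 minutes (drift: 15 minutes ahead).
Shown time: 9:15 + 240 minutes = 1:15.

Final answer: 1:15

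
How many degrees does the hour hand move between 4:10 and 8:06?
The hour hand moves 0.5 degrees per minute.
Time elapsed: 8:06 - 4:10 = 236 minutes
Angular displacement: 236 x 0.5 = 118 degrees

Final answer: 118 degrees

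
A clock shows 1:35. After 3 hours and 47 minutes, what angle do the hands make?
First find the time 3 hours and 47 minutes after 1:35.
Total minutes: 1 x 60 + 35 + 3 x 60 + 47 = 322.
322 mod 720 = 322 minutes = 5:22.
Now compute the angle at 5:22:
Hour hand: 5 x 30 + 22 x 0.5 = 161 degrees
Minute hand: 22 x 6 = 132 degrees
Difference: |161 - 132| = 29 degrees
The angle is 29 degrees

Final answer: 29 degrees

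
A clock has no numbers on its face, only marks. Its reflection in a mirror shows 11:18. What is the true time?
Reflection across the vertical (12-6) axis maps a hand at angle A degrees to (360 - A) degrees, which sends a reading of T minutes past 12:00 to (720 - T) minutes past 12:00.
Mirror reads 11:18 = 678 minutes past 12:00.
Actual time: (720 - 678) mod 720 = 42 minutes = 12:42.

Final answer: 12:42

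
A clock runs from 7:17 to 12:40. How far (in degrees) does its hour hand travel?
The hour hand moves 0.5 degrees per minute.
Time elapsed: 12:40 - 7:17 = 323 minutes
Angular displacement: 323 x 0.5 = 161.5 degrees

Final answer: 161.5 degrees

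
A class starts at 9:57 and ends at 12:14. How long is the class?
From 9:57 to 12:14:
(12 x 60 + 14) - (9 x 60 + 57) = 734 - 597 = 137 minutes
= 2 hours and 17 minutes

Final answer: 2 hours and 17 minutes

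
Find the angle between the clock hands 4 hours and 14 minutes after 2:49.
First find the time 4 hours and 14 minutes after 2:49.
Total minutes: 2 x 60 + 49 + 4 x 60 + 14 = 423.
423 mod 720 = 423 minutes = 7:03.
Now compute the angle at 7:03:
Hour hand: 7 x 30 + 3 x 0.5 = 211.5 degrees
Minute hand: 3 x 6 = 18 degrees
Difference: |211.5 - 18| = 193.5 degrees
Smaller angle: 360 - 193.5 = 166.5 degrees

Final answer: 166.5 degrees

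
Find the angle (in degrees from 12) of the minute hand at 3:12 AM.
The minute hand moves 6 degrees per minute.
At 3:12: 12 x 6 = 72 degrees

Final answer: 72 degrees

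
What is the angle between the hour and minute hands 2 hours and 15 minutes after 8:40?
First find the time 2 hours and 15 minutes after 8:40.
Total minutes: 8 x 60 + 40 + 2 x 60 + 15 = 655.
655 mod 720 = 655 minutes = 10:55.
Now compute the angle at 10:55:
Hour hand: 10 x 30 + 55 x 0.5 = 327.5 degrees
Minute hand: 55 x 6 = 330 degrees
Difference: |327.5 - 330| = 2.5 degrees
The angle is 2.5 degrees

Final answer: 2.5 degrees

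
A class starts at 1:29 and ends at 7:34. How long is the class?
From 1:29 to 7:34:
(7 x 60 + 34) - (1 x 60 + 29) = 454 - 89 = 365 minutes
= 6 hours and 5 minutes

Final answer: 6 hours and 5 minutes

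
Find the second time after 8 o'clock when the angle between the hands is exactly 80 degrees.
At t minutes past 8:00, the hour hand is at 30 x 8 + 0.5t degrees and the minute hand is at 6t degrees.
The smaller angle between them is 80 degrees when |30H - 5.5t| = 80 or |30H - 5.5t| = 280.
With H = 8, solve 30 x 8 - 5.5t = +/- target for each target:
  t = (30 x 8 - 80) / 5.5 = 29.09
  t = (30 x 8 + 80) / 5.5 = 58.18
  t = (30 x 8 - 280) / 5.5 = -7.27 (outside (0, 60))
  t = (30 x 8 + 280) / 5.5 = 94.55 (outside (0, 60))
Valid solutions in (0, 60): {29.09, 58.18} minutes.
The second occurrence is t = 58.18 minutes.
The hands form a 80-degree angle at 58.18 minutes past 8:00.

Final answer: 58.18 minutes past 8:00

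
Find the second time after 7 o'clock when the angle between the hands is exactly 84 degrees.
At t minutes past 7:00, the hour hand is at 30 x 7 + 0.5t degrees and the minute hand is at 6t degrees.
The smaller angle between them is 84 degrees when |30H - 5.5t| = 84 or |30H - 5.5t| = 276.
With H = 7, solve 30 x 7 - 5.5t = +/- target for each target:
  t = (30 x 7 - 84) / 5.5 = 22.91
  t = (30 x 7 + 84) / 5.5 = 53.45
  t = (30 x 7 - 276) / 5.5 = -12 (outside (0, 60))
  t = (30 x 7 + 276) / 5.5 = 88.36 (outside (0, 60))
Valid solutions in (0, 60): {22.91, 53.45} minutes.
The second occurrence is t = 53.45 minutes.
The hands form a 84-degree angle at 53.45 minutes past 7:00.

Final answer: 53.45 minutes past 7:00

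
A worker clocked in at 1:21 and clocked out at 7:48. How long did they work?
From 1:21 to 7:48:
(7 x 60 + 48) - (1 x 60 + 21) = 468 - 81 = 387 minutes
= 6 hours and 27 minutes

Final answer: 6 hours and 27 minutes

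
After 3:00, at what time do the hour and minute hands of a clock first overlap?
The minute hand gains 5.5 degrees per minute on the hour hand.
At 3:00, the hour hand is at 90 degrees and the minute hand is at 0 degrees.
The gap is 90 degrees. Time to close: 90/5.5 = 60 x 3/11 = 16.36 minutes.
The hands overlap at 16.36 minutes past 3:00.

Final answer: 16.36 minutes past 3:00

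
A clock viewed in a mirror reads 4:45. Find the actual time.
Reflection across the vertical (12-6) axis maps a hand at angle A degrees to (360 - A) degrees, which sends a reading of T minutes past 12:00 to (720 - T) minutes past 12:00.
Mirror reads 4:45 = 285 minutes past 12:00.
Actual time: (720 - 285) mod 720 = 435 minutes = 7:15.

Final answer: 7:15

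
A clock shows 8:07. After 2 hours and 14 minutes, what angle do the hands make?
First find the time 2 hours and 14 minutes after 8:07.
Total minutes: 8 x 60 + 7 + 2 x 60 + 14 = 621.
621 mod 720 = 621 minutes = 10:21.
Now compute the angle at 10:21:
Hour hand: 10 x 30 + 21 x 0.5 = 310.5 degrees
Minute hand: 21 x 6 = 126 degrees
Difference: |310.5 - 126| = 184.5 degrees
Smaller angle: 360 - 184.5 = 175.5 degrees

Final answer: 175.5 degrees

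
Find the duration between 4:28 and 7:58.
From 4:28 to 7:58:
(7 x 60 + 58) - (4 x 60 + 28) = 478 - 268 = 210 minutes
= 3 hours and 30 minutes

Final answer: 3 hours and 30 minutes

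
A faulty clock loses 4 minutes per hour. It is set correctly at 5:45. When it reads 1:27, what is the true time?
For every 60 true minutes, the faulty clock advances 56 minutes, so 1 faulty-clock minute corresponds to 60/56 true minutes.
From 5:45 to 1:27 on the faulty dial is 462 minutes.
True elapsed: 462 x 60/56 = 495 minutes = 8 hours and 15 minutes.
True time: 5:45 + 8 hours and 15 minutes = 2:00.

Final answer: 2:00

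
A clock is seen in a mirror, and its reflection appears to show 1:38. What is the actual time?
Reflection across the vertical (12-6) axis maps a hand at angle A degrees to (360 - A) degrees, which sends a reading of T minutes past 12:00 to (720 - T) minutes past 12:00.
Mirror reads 1:38 = 98 minutes past 12:00.
Actual time: (720 - 98) mod 720 = 622 minutes = 10:22.

Final answer: 10:22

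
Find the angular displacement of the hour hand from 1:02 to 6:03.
The hour hand moves 0.5 degrees per minute.
Time elapsed: 6:03 - 1:02 = 301 minutes
Angular displacement: 301 x 0.5 = 150.5 degrees

Final answer: 150.5 degrees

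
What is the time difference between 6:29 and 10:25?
From 6:29 to 10:25:
(10 x 60 + 25) - (6 x 60 + 29) = 625 - 389 = 236 minutes
= 3 hours and 56 minutes

Final answer: 3 hours and 56 minutes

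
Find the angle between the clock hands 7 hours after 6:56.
First find the time 7 hours after 6:56.
Total minutes: 6 x 60 + 56 + 7 x 60 + 0 = 836.
836 mod 720 = 116 minutes = 1:56.
Now compute the angle at 1:56:
Hour hand: 1 x 30 + 56 x 0.5 = 58 degrees
Minute hand: 56 x 6 = 336 degrees
Difference: |58 - 336| = 278 degrees
Smaller angle: 360 - 278 = 82 degrees

Final answer: 82 degrees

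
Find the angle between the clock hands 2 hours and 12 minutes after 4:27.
First find the time 2 hours and 12 minutes after 4:27.
Total minutes: 4 x 60 + 27 + 2 x 60 + 12 = 399.
399 mod 720 = 399 minutes = 6:39.
Now compute the angle at 6:39:
Hour hand: 6 x 30 + 39 x 0.5 = 199.5 degrees
Minute hand: 39 x 6 = 234 degrees
Difference: |199.5 - 234| = 34.5 degrees
The angle is 34.5 degrees

Final answer: 34.5 degrees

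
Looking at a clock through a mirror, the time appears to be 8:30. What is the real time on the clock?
Reflection across the vertical (12-6) axis maps a hand at angle A degrees to (360 - A) degrees, which sends a reading of T minutes past 12:00 to (720 - T) minutes past 12:00.
Mirror reads 8:30 = 510 minutes past 12:00.
Actual time: (720 - 510) mod 720 = 210 minutes = 3:30.

Final answer: 3:30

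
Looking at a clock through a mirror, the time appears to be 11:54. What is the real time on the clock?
Reflection across the vertical (12-6) axis maps a hand at angle A degrees to (360 - A) degrees, which sends a reading of T minutes past 12:00 to (720 - T) minutes past 12:00.
Mirror reads 11:54 = 714 minutes past 12:00.
Actual time: (720 - 714) mod 720 = 6 minutes = 12:06.

Final answer: 12:06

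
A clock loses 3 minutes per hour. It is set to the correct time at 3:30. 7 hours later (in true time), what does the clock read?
For every 60 true minutes, the faulty clock advances 60 - 3 = 57 minutes.
True elapsed: 7 hours = 420 minutes.
Faulty clock advances: 420 x 57/60 = 399 minutes (drift: 21 minutes behind).
Shown time: 3:30 + 399 minutes = 10:09.

Final answer: 10:09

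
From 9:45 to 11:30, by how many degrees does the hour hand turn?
The hour hand moves 0.5 degrees per minute.
Time elapsed: 11:30 - 9:45 = 105 minutes
Angular displacement: 105 x 0.5 = 52.5 degrees

Final answer: 52.5 degrees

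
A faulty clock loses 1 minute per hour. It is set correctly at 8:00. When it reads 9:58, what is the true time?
For every 60 true minutes, the faulty clock advances 59 minutes, so 1 faulty-clock minute corresponds to 60/59 true minutes.
From 8:00 to 9:58 on the faulty dial is 118 minutes.
True elapsed: 118 x 60/59 = 120 minutes = 2 hours.
True time: 8:00 + 2 hours = 10:00.

Final answer: 10:00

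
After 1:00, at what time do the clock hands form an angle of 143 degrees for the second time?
At t minutes past 1:00, the hour hand is at 30 x 1 + 0.5t degrees and the minute hand is at 6t degrees.
The smaller angle between them is 143 degrees when |30H - 5.5t| = 143 or |30H - 5.5t| = 217.
With H = 1, solve 30 x 1 - 5.5t = +/- target for each target:
  t = (30 x 1 - 143) / 5.5 = -20.55 (outside (0, 60))
  t = (30 x 1 + 143) / 5.5 = 31.45
  t = (30 x 1 - 217) / 5.5 = -34 (outside (0, 60))
  t = (30 x 1 + 217) / 5.5 = 44.91
Valid solutions in (0, 60): {31.45, 44.91} minutes.
The second occurrence is t = 44.91 minutes.
The hands form a 143-degree angle at 44.91 minutes past 1:00.

Final answer: 44.91 minutes past 1:00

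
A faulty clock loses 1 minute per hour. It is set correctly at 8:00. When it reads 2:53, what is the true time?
For every 60 true minutes, the faulty clock advances 59 minutes, so 1 faulty-clock minute corresponds to 60/59 true minutes.
From 8:00 to 2:53 on the faulty dial is 413 minutes.
True elapsed: 413 x 60/59 = 420 minutes = 7 hours.
True time: 8:00 + 7 hours = 3:00.

Final answer: 3:00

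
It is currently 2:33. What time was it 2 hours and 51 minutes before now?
Starting time: 2:33 = 153 total minutes past 12:00
Subtracting: 2 hours and 51 minutes = 171 minutes
153 - 171 = -18 (negative, add 12 hours = 720) = 702 minutes
= 11 hours and 42 minutes past 12:00 = 11:42

Final answer: 11:42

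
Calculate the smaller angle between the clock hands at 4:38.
Hour hand position: 4 x 30 + 38 x 0.5 = 139 degrees
Minute hand position: 38 x 6 = 228 degrees
Difference: |139 - 228| = 89 degrees
The angle between the hands is 89 degrees

Final answer: 89 degrees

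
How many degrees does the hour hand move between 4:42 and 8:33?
The hour hand moves 0.5 degrees per minute.
Time elapsed: 8:33 - 4:42 = 231 minutes
Angular displacement: 231 x 0.5 = 115.5 degrees

Final answer: 115.5 degrees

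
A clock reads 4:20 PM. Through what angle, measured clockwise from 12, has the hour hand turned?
The hour hand moves 30 degrees per hour and 0.5 degrees per minute.
At 4:20: (4) x 30 + 20 x 0.5 = 120 + 10 = 130 degrees

Final answer: 130 degrees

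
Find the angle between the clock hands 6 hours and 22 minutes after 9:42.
First find the time 6 hours and 22 minutes after 9:42.
Total minutes: 9 x 60 + 42 + 6 x 60 + 22 = 964.
964 mod 720 = 244 minutes = 4:04.
Now compute the angle at 4:04:
Hour hand: 4 x 30 + 4 x 0.5 = 122 degrees
Minute hand: 4 x 6 = 24 degrees
Difference: |122 - 24| = 98 degrees
The angle is 98 degrees

Final answer: 98 degrees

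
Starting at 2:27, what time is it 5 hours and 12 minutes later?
Starting time: 2:27
Adding 12 minutes to 27 minutes: 27 + 12 = 39 minutes
Adding 5 hours: 2 + 5 = 7
Final time: 7:39

Final answer: 7:39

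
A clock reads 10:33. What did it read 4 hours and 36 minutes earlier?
Starting time: 10:33 = 633 total minutes past 12:00
Subtracting: 4 hours and 36 minutes = 276 minutes
633 - 276 = 357 minutes
= 5 hours and 57 minutes past 12:00 = 5:57

Final answer: 5:57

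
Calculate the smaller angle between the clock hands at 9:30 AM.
Hour hand position: 9 x 30 + 30 x 0.5 = 285 degrees
Minute hand position: 30 x 6 = 180 degrees
Difference: |285 - 180| = 105 degrees
The angle between the hands is 105 degrees

Final answer: 105 degrees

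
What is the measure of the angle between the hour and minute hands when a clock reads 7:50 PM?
Hour hand position: 7 x 30 + 50 x 0.5 = 235 degrees
Minute hand position: 50 x 6 = 300 degrees
Difference: |235 - 300| = 65 degrees
The angle between the hands is 65 degrees

Final answer: 65 degrees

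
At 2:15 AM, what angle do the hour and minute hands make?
Hour hand position: 2 x 30 + 15 x 0.5 = 67.5 degrees
Minute hand position: 15 x 6 = 90 degrees
Difference: |67.5 - 90| = 22.5 degrees
The angle between the hands is 22.5 degrees

Final answer: 22.5 degrees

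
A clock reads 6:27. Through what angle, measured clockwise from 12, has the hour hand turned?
The hour hand moves 30 degrees per hour and 0.5 degrees per minute.
At 6:27: (6) x 30 + 27 x 0.5 = 180 + 13.5 = 193.5 degrees

Final answer: 193.5 degrees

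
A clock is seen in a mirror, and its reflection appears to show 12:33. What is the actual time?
Reflection across the vertical (12-6) axis maps a hand at angle A degrees to (360 - A) degrees, which sends a reading of T minutes past 12:00 to (720 - T) minutes past 12:00.
Mirror reads 12:33 = 33 minutes past 12:00.
Actual time: (720 - 33) mod 720 = 687 minutes = 11:27.

Final answer: 11:27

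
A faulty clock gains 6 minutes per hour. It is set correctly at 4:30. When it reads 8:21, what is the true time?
For every 60 true minutes, the faulty clock advances 66 minutes, so 1 faulty-clock minute corresponds to 60/66 true minutes.
From 4:30 to 8:21 on the faulty dial is 231 minutes.
True elapsed: 231 x 60/66 = 210 minutes = 3 hours and 30 minutes.
True time: 4:30 + 3 hours and 30 minutes = 8:00.

Final answer: 8:00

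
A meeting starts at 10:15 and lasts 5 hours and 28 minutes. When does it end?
Starting time: 10:15
Adding 28 minutes to 15 minutes: 15 + 28 = 43 minutes
Adding 5 hours: 10 + 5 = 15 - 12 = 3
Final time: 3:43

Final answer: 3:43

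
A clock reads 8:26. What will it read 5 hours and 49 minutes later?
Starting time: 8:26
Adding 49 minutes to 26 minutes: 26 + 49 = 75 minutes = 1 hour and 15 minutes
Adding 5 hours: 8 + 5 + 1 (carry) = 14 - 12 = 2
Final time: 2:15

Final answer: 2:15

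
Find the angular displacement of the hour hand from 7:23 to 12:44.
The hour hand moves 0.5 degrees per minute.
Time elapsed: 12:44 - 7:23 = 321 minutes
Angular displacement: 321 x 0.5 = 160.5 degrees

Final answer: 160.5 degrees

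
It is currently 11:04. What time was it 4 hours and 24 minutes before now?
Starting time: 11:04 = 664 total minutes past 12:00
Subtracting: 4 hours and 24 minutes = 264 minutes
664 - 264 = 400 minutes
= 6 hours and 40 minutes past 12:00 = 6:40

Final answer: 6:40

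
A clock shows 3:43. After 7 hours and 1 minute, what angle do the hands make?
First find the time 7 hours and 1 minute after 3:43.
Total minutes: 3 x 60 + 43 + 7 x 60 + 1 = 644.
644 mod 720 = 644 minutes = 10:44.
Now compute the angle at 10:44:
Hour hand: 10 x 30 + 44 x 0.5 = 322 degrees
Minute hand: 44 x 6 = 264 degrees
Difference: |322 - 264| = 58 degrees
The angle is 58 degrees

Final answer: 58 degrees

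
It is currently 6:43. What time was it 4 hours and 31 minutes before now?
Starting time: 6:43 = 403 total minutes past 12:00
Subtracting: 4 hours and 31 minutes = 271 minutes
403 - 271 = 132 minutes
= 2 hours and 12 minutes past 12:00 = 2:12

Final answer: 2:12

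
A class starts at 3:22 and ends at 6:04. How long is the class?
From 3:22 to 6:04:
(6 x 60 + 4) - (3 x 60 + 22) = 364 - 202 = 162 minutes
= 2 hours and 42 minutes

Final answer: 2 hours and 42 minutes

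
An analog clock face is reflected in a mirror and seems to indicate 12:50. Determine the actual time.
Reflection across the vertical (12-6) axis maps a hand at angle A degrees to (360 - A) degrees, which sends a reading of T minutes past 12:00 to (720 - T) minutes past 12:00.
Mirror reads 12:50 = 50 minutes past 12:00.
Actual time: (720 - 50) mod 720 = 670 minutes = 11:10.

Final answer: 11:10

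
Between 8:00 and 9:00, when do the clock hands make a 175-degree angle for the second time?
At t minutes past 8:00, the hour hand is at 30 x 8 + 0.5t degrees and the minute hand is at 6t degrees.
The smaller angle between them is 175 degrees when |30H - 5.5t| = 175 or |30H - 5.5t| = 185.
With H = 8, solve 30 x 8 - 5.5t = +/- target for each target:
  t = (30 x 8 - 175) / 5.5 = 11.82
  t = (30 x 8 + 175) / 5.5 = 75.45 (outside (0, 60))
  t = (30 x 8 - 185) / 5.5 = 10
  t = (30 x 8 + 185) / 5.5 = 77.27 (outside (0, 60))
Valid solutions in (0, 60): {10, 11.82} minutes.
The second occurrence is t = 11.82 minutes.
The hands form a 175-degree angle at 11.82 minutes past 8:00.

Final answer: 11.82 minutes past 8:00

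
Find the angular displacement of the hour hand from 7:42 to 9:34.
The hour hand moves 0.5 degrees per minute.
Time elapsed: 9:34 - 7:42 = 112 minutes
Angular displacement: 112 x 0.5 = 56 degrees

Final answer: 56 degrees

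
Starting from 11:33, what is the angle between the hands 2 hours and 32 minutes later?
First find the time 2 hours and 32 minutes after 11:33.
Total minutes: 11 x 60 + 33 + 2 x 60 + 32 = 845.
845 mod 720 = 125 minutes = 2:05.
Now compute the angle at 2:05:
Hour hand: 2 x 30 + 5 x 0.5 = 62.5 degrees
Minute hand: 5 x 6 = 30 degrees
Difference: |62.5 - 30| = 32.5 degrees
The angle is 32.5 degrees

Final answer: 32.5 degrees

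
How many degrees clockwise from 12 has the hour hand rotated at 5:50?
The hour hand moves 30 degrees per hour and 0.5 degrees per minute.
At 5:50: (5) x 30 + 50 x 0.5 = 150 + 25 = 175 degrees

Final answer: 175 degrees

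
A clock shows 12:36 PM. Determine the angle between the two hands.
Hour hand position: 0 x 30 + 36 x 0.5 = 18 degrees
Minute hand position: 36 x 6 = 216 degrees
Difference: |18 - 216| = 198 degrees
Since 198 > 180, the smaller angle is 360 - 198 = 162 degrees

Final answer: 162 degrees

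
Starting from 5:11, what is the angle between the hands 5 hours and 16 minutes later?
First find the time 5 hours and 16 minutes after 5:11.
Total minutes: 5 x 60 + 11 + 5 x 60 + 16 = 627.
627 mod 720 = 627 minutes = 10:27.
Now compute the angle at 10:27:
Hour hand: 10 x 30 + 27 x 0.5 = 313.5 degrees
Minute hand: 27 x 6 = 162 degrees
Difference: |313.5 - 162| = 151.5 degrees
The angle is 151.5 degrees

Final answer: 151.5 degrees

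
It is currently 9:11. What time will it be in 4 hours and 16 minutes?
Starting time: 9:11
Adding 16 minutes to 11 minutes: 11 + 16 = 27 minutes
Adding 4 hours: 9 + 4 = 13 - 12 = 1
Final time: 1:27

Final answer: 1:27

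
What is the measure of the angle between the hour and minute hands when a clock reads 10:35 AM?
Hour hand position: 10 x 30 + 35 x 0.5 = 317.5 degrees
Minute hand position: 35 x 6 = 210 degrees
Difference: |317.5 - 210| = 107.5 degrees
The angle between the hands is 107.5 degrees

Final answer: 107.5 degrees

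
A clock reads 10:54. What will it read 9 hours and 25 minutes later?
Starting time: 10:54
Adding 25 minutes to 54 minutes: 54 + 25 = 79 minutes = 1 hour and 19 minutes
Adding 9 hours: 10 + 9 + 1 (carry) = 20 - 12 = 8
Final time: 8:19

Final answer: 8:19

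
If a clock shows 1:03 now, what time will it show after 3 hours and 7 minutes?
Starting time: 1:03
Adding 7 minutes to 3 minutes: 3 + 7 = 10 minutes
Adding 3 hours: 1 + 3 = 4
Final time: 4:10

Final answer: 4:10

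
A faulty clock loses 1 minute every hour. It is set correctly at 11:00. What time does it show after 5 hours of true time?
For every 60 true minutes, the faulty clock advances 60 - 1 = 59 minutes.
True elapsed: 5 hours = 300 minutes.
Faulty clock advances: 300 x 59/60 = 295 minutes (drift: 5 minutes behind).
Shown time: 11:00 + 295 minutes = 3:55.

Final answer: 3:55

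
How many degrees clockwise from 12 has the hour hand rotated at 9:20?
The hour hand moves 30 degrees per hour and 0.5 degrees per minute.
At 9:20: (9) x 30 + 20 x 0.5 = 270 + 10 = 280 degrees

Final answer: 280 degrees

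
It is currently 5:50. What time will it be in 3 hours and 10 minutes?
Starting time: 5:50
Adding 10 minutes to 50 minutes: 50 + 10 = 60 minutes = 1 hour
Adding 3 hours: 5 + 3 + 1 (carry) = 9
Final time: 9:00

Final answer: 9:00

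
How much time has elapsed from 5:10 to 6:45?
From 5:10 to 6:45:
(6 x 60 + 45) - (5 x 60 + 10) = 405 - 310 = 95 minutes
= 1 hour and 35 minutes

Final answer: 1 hour and 35 minutes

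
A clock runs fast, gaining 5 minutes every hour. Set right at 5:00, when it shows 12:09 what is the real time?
For every 60 true minutes, the faulty clock advances 65 minutes, so 1 faulty-clock minute corresponds to 60/65 true minutes.
From 5:00 to 12:09 on the faulty dial is 429 minutes.
True elapsed: 429 x 60/65 = 396 minutes = 6 hours and 36 minutes.
True time: 5:00 + 6 hours and 36 minutes = 11:36.

Final answer: 11:36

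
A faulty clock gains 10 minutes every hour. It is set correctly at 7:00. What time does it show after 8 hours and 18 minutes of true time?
For every 60 true minutes, the faulty clock advances 60 + 10 = 70 minutes.
True elapsed: 8 hours and 18 minutes = 498 minutes.
Faulty clock advances: 498 x 70/60 = 581 minutes (drift: 83 minutes ahead).
Shown time: 7:00 + 581 minutes = 4:41.

Final answer: 4:41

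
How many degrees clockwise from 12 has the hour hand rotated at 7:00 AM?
The hour hand moves 30 degrees per hour and 0.5 degrees per minute.
At 7:00: (7) x 30 + 0 x 0.5 = 210 + 0 = 210 degrees

Final answer: 210 degrees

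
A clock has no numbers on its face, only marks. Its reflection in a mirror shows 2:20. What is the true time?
Reflection across the vertical (12-6) axis maps a hand at angle A degrees to (360 - A) degrees, which sends a reading of T minutes past 12:00 to (720 - T) minutes past 12:00.
Mirror reads 2:20 = 140 minutes past 12:00.
Actual time: (720 - 140) mod 720 = 580 minutes = 9:40.

Final answer: 9:40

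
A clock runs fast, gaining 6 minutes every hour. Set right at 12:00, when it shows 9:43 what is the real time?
For every 60 true minutes, the faulty clock advances 66 minutes, so 1 faulty-clock minute corresponds to 60/66 true minutes.
From 12:00 to 9:43 on the faulty dial is 583 minutes.
True elapsed: 583 x 60/66 = 530 minutes = 8 hours and 50 minutes.
True time: 12:00 + 8 hours and 50 minutes = 8:50.

Final answer: 8:50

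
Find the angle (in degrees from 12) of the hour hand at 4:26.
The hour hand moves 30 degrees per hour and 0.5 degrees per minute.
At 4:26: (4) x 30 + 26 x 0.5 = 120 + 13 = 133 degrees

Final answer: 133 degrees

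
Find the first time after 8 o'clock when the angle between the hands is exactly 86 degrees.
At t minutes past 8:00, the hour hand is at 30 x 8 + 0.5t degrees and the minute hand is at 6t degrees.
The smaller angle between them is 86 degrees when |30H - 5.5t| = 86 or |30H - 5.5t| = 274.
With H = 8, solve 30 x 8 - 5.5t = +/- target for each target:
  t = (30 x 8 - 86) / 5.5 = 28
  t = (30 x 8 + 86) / 5.5 = 59.27
  t = (30 x 8 - 274) / 5.5 = -6.18 (outside (0, 60))
  t = (30 x 8 + 274) / 5.5 = 93.45 (outside (0, 60))
Valid solutions in (0, 60): {28, 59.27} minutes.
The first occurrence is t = 28 minutes.
The hands form a 86-degree angle at 28 minutes past 8:00.

Final answer: 28 minutes past 8:00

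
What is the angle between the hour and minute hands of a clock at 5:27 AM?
Hour hand position: 5 x 30 + 27 x 0.5 = 163.5 degrees
Minute hand position: 27 x 6 = 162 degrees
Difference: |163.5 - 162| = 1.5 degrees
The angle between the hands is 1.5 degrees

Final answer: 1.5 degrees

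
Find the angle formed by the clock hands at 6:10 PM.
Hour hand position: 6 x 30 + 10 x 0.5 = 185 degrees
Minute hand position: 10 x 6 = 60 degrees
Difference: |185 - 60| = 125 degrees
The angle between the hands is 125 degrees

Final answer: 125 degrees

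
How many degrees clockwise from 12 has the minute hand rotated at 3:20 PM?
The minute hand moves 6 degrees per minute.
At 3:20: 20 x 6 = 120 degrees

Final answer: 120 degrees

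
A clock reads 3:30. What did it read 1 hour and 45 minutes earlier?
Starting time: 3:30 = 210 total minutes past 12:00
Subtracting: 1 hour and 45 minutes = 105 minutes
210 - 105 = 105 minutes
= 1 hour and 45 minutes past 12:00 = 1:45

Final answer: 1:45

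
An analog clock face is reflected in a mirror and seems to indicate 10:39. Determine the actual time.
Reflection across the vertical (12-6) axis maps a hand at angle A degrees to (360 - A) degrees, which sends a reading of T minutes past 12:00 to (720 - T) minutes past 12:00.
Mirror reads 10:39 = 639 minutes past 12:00.
Actual time: (720 - 639) mod 720 = 81 minutes = 1:21.

Final answer: 1:21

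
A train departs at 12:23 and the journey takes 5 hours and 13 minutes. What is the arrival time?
Starting time: 12:23
Adding 13 minutes to 23 minutes: 23 + 13 = 36 minutes
Adding 5 hours: 12 + 5 = 17 - 12 = 5
Final time: 5:36

Final answer: 5:36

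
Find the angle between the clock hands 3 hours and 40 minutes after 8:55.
First find the time 3 hours and 40 minutes after 8:55.
Total minutes: 8 x 60 + 55 + 3 x 60 + 40 = 755.
755 mod 720 = 35 minutes = 12:35.
Now compute the angle at 12:35:
Hour hand: 0 x 30 + 35 x 0.5 = 17.5 degrees
Minute hand: 35 x 6 = 210 degrees
Difference: |17.5 - 210| = 192.5 degrees
Smaller angle: 360 - 192.5 = 167.5 degrees

Final answer: 167.5 degrees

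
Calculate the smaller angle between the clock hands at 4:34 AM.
Hour hand position: 4 x 30 + 34 x 0.5 = 137 degrees
Minute hand position: 34 x 6 = 204 degrees
Difference: |137 - 204| = 67 degrees
The angle between the hands is 67 degrees

Final answer: 67 degrees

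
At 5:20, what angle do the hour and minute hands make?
Hour hand position: 5 x 30 + 20 x 0.5 = 160 degrees
Minute hand position: 20 x 6 = 120 degrees
Difference: |160 - 120| = 40 degrees
The angle between the hands is 40 degrees

Final answer: 40 degrees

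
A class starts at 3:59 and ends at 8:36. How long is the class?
From 3:59 to 8:36:
(8 x 60 + 36) - (3 x 60 + 59) = 516 - 239 = 277 minutes
= 4 hours and 37 minutes

Final answer: 4 hours and 37 minutes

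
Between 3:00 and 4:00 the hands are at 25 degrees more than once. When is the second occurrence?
At t minutes past 3:00, the hour hand is at 30 x 3 + 0.5t degrees and the minute hand is at 6t degrees.
The smaller angle between them is 25 degrees when |30H - 5.5t| = 25 or |30H - 5.5t| = 335.
With H = 3, solve 30 x 3 - 5.5t = +/- target for each target:
  t = (30 x 3 - 25) / 5.5 = 11.82
  t = (30 x 3 + 25) / 5.5 = 20.91
  t = (30 x 3 - 335) / 5.5 = -44.55 (outside (0, 60))
  t = (30 x 3 + 335) / 5.5 = 77.27 (outside (0, 60))
Valid solutions in (0, 60): {11.82, 20.91} minutes.
The second occurrence is t = 20.91 minutes.
The hands form a 25-degree angle at 20.91 minutes past 3:00.

Final answer: 20.91 minutes past 3:00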